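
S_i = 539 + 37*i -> [539, 576, 613, 650, 687]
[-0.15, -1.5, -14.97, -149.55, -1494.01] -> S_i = -0.15*9.99^i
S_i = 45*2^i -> [45, 90, 180, 360, 720]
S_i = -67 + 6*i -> [-67, -61, -55, -49, -43]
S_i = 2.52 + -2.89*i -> [2.52, -0.37, -3.26, -6.15, -9.04]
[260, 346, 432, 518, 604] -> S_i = 260 + 86*i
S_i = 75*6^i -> [75, 450, 2700, 16200, 97200]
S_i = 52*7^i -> [52, 364, 2548, 17836, 124852]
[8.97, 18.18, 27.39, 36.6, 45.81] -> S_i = 8.97 + 9.21*i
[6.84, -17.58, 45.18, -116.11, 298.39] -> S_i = 6.84*(-2.57)^i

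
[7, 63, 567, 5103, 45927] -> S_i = 7*9^i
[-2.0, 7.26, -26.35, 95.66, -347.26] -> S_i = -2.00*(-3.63)^i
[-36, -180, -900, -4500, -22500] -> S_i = -36*5^i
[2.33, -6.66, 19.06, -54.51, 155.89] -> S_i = 2.33*(-2.86)^i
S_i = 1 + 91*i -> [1, 92, 183, 274, 365]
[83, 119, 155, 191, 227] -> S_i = 83 + 36*i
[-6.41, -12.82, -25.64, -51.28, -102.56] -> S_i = -6.41*2.00^i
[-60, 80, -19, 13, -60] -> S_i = Random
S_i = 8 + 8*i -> [8, 16, 24, 32, 40]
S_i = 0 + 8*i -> [0, 8, 16, 24, 32]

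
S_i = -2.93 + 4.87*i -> [-2.93, 1.94, 6.81, 11.68, 16.55]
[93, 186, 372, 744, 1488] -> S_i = 93*2^i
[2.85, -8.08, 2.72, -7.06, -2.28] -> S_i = Random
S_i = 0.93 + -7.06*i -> [0.93, -6.13, -13.19, -20.25, -27.31]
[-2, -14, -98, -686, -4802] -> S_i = -2*7^i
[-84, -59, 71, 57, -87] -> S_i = Random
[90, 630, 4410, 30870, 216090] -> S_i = 90*7^i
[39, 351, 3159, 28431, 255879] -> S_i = 39*9^i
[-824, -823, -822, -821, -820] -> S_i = -824 + 1*i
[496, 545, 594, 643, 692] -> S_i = 496 + 49*i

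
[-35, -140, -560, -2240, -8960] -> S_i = -35*4^i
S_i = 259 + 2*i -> [259, 261, 263, 265, 267]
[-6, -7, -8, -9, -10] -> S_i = -6 + -1*i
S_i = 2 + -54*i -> [2, -52, -106, -160, -214]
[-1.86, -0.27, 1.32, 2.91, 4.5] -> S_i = -1.86 + 1.59*i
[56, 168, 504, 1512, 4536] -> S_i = 56*3^i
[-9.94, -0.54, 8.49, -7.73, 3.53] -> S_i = Random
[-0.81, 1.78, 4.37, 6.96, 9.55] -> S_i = -0.81 + 2.59*i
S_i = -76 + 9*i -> [-76, -67, -58, -49, -40]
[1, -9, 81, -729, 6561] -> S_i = 1*-9^i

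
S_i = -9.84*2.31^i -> [-9.84, -22.73, -52.51, -121.29, -280.18]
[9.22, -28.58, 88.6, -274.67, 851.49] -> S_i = 9.22*(-3.10)^i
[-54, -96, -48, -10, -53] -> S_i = Random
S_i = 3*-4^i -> [3, -12, 48, -192, 768]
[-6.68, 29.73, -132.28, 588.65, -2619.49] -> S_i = -6.68*(-4.45)^i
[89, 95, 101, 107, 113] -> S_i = 89 + 6*i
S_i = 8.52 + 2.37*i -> [8.52, 10.89, 13.26, 15.63, 18.0]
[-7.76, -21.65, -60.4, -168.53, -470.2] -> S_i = -7.76*2.79^i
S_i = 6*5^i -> [6, 30, 150, 750, 3750]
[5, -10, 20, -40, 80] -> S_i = 5*-2^i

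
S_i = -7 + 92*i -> [-7, 85, 177, 269, 361]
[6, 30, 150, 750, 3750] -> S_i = 6*5^i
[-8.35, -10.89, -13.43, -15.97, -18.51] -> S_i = -8.35 + -2.54*i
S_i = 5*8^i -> [5, 40, 320, 2560, 20480]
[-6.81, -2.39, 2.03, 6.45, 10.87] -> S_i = -6.81 + 4.42*i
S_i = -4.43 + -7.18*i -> [-4.43, -11.61, -18.79, -25.97, -33.15]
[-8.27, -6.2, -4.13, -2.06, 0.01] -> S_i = -8.27 + 2.07*i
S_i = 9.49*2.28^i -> [9.49, 21.64, 49.33, 112.48, 256.45]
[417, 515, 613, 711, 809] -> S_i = 417 + 98*i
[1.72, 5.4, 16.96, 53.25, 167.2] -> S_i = 1.72*3.14^i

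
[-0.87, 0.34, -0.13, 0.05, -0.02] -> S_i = -0.87*(-0.39)^i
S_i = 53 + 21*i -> [53, 74, 95, 116, 137]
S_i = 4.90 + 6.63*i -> [4.9, 11.53, 18.16, 24.79, 31.42]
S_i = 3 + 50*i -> [3, 53, 103, 153, 203]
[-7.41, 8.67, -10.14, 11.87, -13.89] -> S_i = -7.41*(-1.17)^i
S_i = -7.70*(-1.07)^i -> [-7.7, 8.24, -8.82, 9.43, -10.09]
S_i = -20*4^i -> [-20, -80, -320, -1280, -5120]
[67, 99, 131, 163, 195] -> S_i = 67 + 32*i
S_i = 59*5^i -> [59, 295, 1475, 7375, 36875]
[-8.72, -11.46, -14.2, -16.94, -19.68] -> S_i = -8.72 + -2.74*i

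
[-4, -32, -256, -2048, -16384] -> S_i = -4*8^i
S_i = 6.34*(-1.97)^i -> [6.34, -12.49, 24.6, -48.47, 95.49]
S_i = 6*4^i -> [6, 24, 96, 384, 1536]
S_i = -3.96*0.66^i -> [-3.96, -2.61, -1.72, -1.14, -0.75]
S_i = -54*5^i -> [-54, -270, -1350, -6750, -33750]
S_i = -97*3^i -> [-97, -291, -873, -2619, -7857]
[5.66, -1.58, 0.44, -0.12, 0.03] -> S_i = 5.66*(-0.28)^i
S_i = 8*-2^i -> [8, -16, 32, -64, 128]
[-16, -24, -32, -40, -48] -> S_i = -16 + -8*i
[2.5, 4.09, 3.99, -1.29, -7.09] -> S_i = Random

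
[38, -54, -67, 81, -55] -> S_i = Random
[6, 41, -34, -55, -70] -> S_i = Random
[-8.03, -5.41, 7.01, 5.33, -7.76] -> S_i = Random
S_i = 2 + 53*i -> [2, 55, 108, 161, 214]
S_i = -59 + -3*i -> [-59, -62, -65, -68, -71]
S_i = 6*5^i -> [6, 30, 150, 750, 3750]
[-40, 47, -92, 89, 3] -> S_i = Random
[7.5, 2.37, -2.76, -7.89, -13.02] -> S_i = 7.50 + -5.13*i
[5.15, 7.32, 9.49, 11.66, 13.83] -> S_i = 5.15 + 2.17*i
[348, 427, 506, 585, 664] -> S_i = 348 + 79*i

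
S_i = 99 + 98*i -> [99, 197, 295, 393, 491]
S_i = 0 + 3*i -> [0, 3, 6, 9, 12]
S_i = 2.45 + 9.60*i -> [2.45, 12.05, 21.65, 31.25, 40.85]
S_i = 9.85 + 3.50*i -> [9.85, 13.35, 16.85, 20.35, 23.85]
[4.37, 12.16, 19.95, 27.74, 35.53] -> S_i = 4.37 + 7.79*i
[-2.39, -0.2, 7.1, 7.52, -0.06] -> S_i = Random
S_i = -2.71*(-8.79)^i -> [-2.71, 23.82, -209.39, 1840.5, -16178.0]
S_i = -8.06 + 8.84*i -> [-8.06, 0.78, 9.62, 18.46, 27.3]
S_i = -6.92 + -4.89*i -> [-6.92, -11.81, -16.7, -21.59, -26.48]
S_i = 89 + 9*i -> [89, 98, 107, 116, 125]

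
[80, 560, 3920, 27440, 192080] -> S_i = 80*7^i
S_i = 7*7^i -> [7, 49, 343, 2401, 16807]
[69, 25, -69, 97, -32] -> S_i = Random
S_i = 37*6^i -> [37, 222, 1332, 7992, 47952]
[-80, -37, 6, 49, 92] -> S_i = -80 + 43*i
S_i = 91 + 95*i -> [91, 186, 281, 376, 471]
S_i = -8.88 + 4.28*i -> [-8.88, -4.6, -0.32, 3.96, 8.24]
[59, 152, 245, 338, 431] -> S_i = 59 + 93*i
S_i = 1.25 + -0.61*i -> [1.25, 0.64, 0.03, -0.58, -1.19]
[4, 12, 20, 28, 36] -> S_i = 4 + 8*i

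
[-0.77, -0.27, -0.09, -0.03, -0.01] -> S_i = -0.77*0.35^i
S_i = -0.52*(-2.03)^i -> [-0.52, 1.06, -2.14, 4.35, -8.83]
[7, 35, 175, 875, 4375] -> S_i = 7*5^i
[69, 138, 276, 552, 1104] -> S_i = 69*2^i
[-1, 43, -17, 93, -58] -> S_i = Random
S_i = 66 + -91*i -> [66, -25, -116, -207, -298]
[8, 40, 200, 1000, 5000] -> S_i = 8*5^i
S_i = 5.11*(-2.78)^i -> [5.11, -14.21, 39.49, -109.79, 305.21]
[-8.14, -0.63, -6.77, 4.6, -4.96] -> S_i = Random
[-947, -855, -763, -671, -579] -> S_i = -947 + 92*i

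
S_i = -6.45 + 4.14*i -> [-6.45, -2.31, 1.83, 5.97, 10.11]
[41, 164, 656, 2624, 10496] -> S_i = 41*4^i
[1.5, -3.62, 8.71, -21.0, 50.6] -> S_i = 1.50*(-2.41)^i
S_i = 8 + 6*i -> [8, 14, 20, 26, 32]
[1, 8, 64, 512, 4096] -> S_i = 1*8^i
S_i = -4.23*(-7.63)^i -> [-4.23, 32.27, -246.26, 1878.94, -14336.35]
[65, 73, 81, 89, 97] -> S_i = 65 + 8*i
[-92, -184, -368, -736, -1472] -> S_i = -92*2^i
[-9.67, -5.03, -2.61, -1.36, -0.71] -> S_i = -9.67*0.52^i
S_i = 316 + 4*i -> [316, 320, 324, 328, 332]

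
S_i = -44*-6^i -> [-44, 264, -1584, 9504, -57024]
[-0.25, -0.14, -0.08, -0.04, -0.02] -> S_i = -0.25*0.56^i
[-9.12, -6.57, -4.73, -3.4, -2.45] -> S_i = -9.12*0.72^i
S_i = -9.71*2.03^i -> [-9.71, -19.71, -40.01, -81.23, -164.89]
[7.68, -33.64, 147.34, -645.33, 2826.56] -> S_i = 7.68*(-4.38)^i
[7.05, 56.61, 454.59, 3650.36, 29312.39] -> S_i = 7.05*8.03^i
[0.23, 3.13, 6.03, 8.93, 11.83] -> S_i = 0.23 + 2.90*i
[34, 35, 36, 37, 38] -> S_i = 34 + 1*i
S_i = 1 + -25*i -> [1, -24, -49, -74, -99]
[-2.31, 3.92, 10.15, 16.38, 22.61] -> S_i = -2.31 + 6.23*i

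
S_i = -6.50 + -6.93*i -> [-6.5, -13.43, -20.36, -27.29, -34.22]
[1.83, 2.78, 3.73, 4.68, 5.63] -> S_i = 1.83 + 0.95*i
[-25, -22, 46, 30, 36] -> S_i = Random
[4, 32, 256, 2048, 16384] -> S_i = 4*8^i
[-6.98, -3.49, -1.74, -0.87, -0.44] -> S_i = -6.98*0.50^i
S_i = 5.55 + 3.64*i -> [5.55, 9.19, 12.83, 16.47, 20.11]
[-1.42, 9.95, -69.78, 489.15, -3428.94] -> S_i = -1.42*(-7.01)^i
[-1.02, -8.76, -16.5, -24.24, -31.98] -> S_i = -1.02 + -7.74*i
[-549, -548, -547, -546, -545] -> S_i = -549 + 1*i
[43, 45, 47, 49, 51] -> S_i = 43 + 2*i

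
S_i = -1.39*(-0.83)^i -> [-1.39, 1.15, -0.96, 0.79, -0.66]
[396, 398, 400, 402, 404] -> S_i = 396 + 2*i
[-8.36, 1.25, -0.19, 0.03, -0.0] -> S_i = -8.36*(-0.15)^i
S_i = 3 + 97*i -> [3, 100, 197, 294, 391]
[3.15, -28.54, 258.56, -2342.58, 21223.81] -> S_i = 3.15*(-9.06)^i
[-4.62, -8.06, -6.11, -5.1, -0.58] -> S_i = Random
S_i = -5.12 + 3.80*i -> [-5.12, -1.32, 2.48, 6.28, 10.08]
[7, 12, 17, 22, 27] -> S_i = 7 + 5*i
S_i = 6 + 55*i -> [6, 61, 116, 171, 226]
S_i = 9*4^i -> [9, 36, 144, 576, 2304]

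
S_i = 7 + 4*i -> [7, 11, 15, 19, 23]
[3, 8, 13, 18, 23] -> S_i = 3 + 5*i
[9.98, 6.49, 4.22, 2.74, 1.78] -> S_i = 9.98*0.65^i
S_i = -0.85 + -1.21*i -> [-0.85, -2.06, -3.27, -4.48, -5.69]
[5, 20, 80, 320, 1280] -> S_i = 5*4^i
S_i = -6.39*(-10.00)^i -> [-6.39, 63.9, -639.0, 6390.0, -63900.0]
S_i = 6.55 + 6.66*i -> [6.55, 13.21, 19.87, 26.53, 33.19]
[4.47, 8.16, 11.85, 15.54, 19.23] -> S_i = 4.47 + 3.69*i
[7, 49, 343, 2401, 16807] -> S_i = 7*7^i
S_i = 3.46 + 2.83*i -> [3.46, 6.29, 9.12, 11.95, 14.78]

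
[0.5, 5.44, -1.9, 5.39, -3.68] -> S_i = Random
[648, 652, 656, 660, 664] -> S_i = 648 + 4*i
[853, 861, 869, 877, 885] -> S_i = 853 + 8*i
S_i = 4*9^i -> [4, 36, 324, 2916, 26244]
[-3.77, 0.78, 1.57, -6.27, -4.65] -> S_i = Random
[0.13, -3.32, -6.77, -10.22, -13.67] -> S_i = 0.13 + -3.45*i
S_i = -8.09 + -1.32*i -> [-8.09, -9.41, -10.73, -12.05, -13.37]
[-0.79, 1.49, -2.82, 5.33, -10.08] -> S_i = -0.79*(-1.89)^i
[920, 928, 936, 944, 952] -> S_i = 920 + 8*i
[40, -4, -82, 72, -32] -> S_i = Random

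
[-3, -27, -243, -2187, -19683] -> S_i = -3*9^i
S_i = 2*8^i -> [2, 16, 128, 1024, 8192]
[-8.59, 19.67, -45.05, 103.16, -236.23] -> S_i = -8.59*(-2.29)^i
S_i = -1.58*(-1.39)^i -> [-1.58, 2.2, -3.05, 4.24, -5.9]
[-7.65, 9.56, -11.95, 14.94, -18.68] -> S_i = -7.65*(-1.25)^i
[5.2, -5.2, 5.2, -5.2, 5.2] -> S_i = 5.20*(-1.00)^i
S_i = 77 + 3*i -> [77, 80, 83, 86, 89]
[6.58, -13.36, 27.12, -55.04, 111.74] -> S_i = 6.58*(-2.03)^i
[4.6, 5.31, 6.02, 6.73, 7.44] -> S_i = 4.60 + 0.71*i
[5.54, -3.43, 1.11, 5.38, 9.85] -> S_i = Random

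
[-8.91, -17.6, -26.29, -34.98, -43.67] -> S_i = -8.91 + -8.69*i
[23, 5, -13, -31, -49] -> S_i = 23 + -18*i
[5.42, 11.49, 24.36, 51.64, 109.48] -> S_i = 5.42*2.12^i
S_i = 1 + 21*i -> [1, 22, 43, 64, 85]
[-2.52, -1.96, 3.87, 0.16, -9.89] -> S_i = Random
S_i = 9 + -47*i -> [9, -38, -85, -132, -179]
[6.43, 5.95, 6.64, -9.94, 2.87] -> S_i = Random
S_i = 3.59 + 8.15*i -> [3.59, 11.74, 19.89, 28.04, 36.19]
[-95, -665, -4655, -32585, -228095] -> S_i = -95*7^i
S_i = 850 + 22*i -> [850, 872, 894, 916, 938]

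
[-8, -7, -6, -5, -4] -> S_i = -8 + 1*i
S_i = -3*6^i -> [-3, -18, -108, -648, -3888]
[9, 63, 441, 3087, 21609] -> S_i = 9*7^i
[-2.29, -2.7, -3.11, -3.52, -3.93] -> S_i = -2.29 + -0.41*i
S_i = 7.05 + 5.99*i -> [7.05, 13.04, 19.03, 25.02, 31.01]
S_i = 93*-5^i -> [93, -465, 2325, -11625, 58125]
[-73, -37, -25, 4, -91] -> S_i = Random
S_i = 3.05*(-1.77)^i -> [3.05, -5.4, 9.56, -16.91, 29.94]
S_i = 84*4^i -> [84, 336, 1344, 5376, 21504]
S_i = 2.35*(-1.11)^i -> [2.35, -2.61, 2.9, -3.21, 3.57]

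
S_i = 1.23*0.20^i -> [1.23, 0.25, 0.05, 0.01, 0.0]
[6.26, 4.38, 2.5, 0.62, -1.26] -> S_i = 6.26 + -1.88*i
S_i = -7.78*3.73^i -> [-7.78, -29.02, -108.24, -403.74, -1505.97]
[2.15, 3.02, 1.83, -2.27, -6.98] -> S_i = Random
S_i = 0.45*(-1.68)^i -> [0.45, -0.76, 1.27, -2.13, 3.58]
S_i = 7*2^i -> [7, 14, 28, 56, 112]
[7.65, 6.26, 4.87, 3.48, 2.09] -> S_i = 7.65 + -1.39*i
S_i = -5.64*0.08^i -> [-5.64, -0.45, -0.04, -0.0, -0.0]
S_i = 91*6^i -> [91, 546, 3276, 19656, 117936]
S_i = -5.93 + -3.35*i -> [-5.93, -9.28, -12.63, -15.98, -19.33]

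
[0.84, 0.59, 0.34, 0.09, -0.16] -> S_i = 0.84 + -0.25*i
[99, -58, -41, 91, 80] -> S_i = Random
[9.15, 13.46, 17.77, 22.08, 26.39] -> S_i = 9.15 + 4.31*i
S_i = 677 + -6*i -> [677, 671, 665, 659, 653]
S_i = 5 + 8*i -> [5, 13, 21, 29, 37]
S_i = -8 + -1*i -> [-8, -9, -10, -11, -12]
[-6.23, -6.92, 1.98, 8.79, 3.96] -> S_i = Random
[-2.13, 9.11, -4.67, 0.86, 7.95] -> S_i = Random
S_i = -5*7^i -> [-5, -35, -245, -1715, -12005]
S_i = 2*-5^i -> [2, -10, 50, -250, 1250]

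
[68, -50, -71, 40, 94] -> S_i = Random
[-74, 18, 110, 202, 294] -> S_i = -74 + 92*i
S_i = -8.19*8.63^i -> [-8.19, -70.68, -609.97, -5264.0, -45428.36]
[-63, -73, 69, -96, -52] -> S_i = Random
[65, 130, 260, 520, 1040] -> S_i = 65*2^i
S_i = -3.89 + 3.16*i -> [-3.89, -0.73, 2.43, 5.59, 8.75]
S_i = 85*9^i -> [85, 765, 6885, 61965, 557685]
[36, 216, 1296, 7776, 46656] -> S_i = 36*6^i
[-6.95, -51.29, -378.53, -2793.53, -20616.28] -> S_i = -6.95*7.38^i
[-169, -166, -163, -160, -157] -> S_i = -169 + 3*i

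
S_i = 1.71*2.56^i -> [1.71, 4.38, 11.21, 28.69, 73.44]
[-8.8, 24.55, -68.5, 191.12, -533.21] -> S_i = -8.80*(-2.79)^i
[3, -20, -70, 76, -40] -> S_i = Random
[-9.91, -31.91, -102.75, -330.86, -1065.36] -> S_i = -9.91*3.22^i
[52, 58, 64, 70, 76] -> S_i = 52 + 6*i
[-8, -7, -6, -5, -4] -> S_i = -8 + 1*i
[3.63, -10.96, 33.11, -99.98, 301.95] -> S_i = 3.63*(-3.02)^i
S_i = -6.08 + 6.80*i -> [-6.08, 0.72, 7.52, 14.32, 21.12]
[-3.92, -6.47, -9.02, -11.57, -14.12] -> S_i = -3.92 + -2.55*i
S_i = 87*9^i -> [87, 783, 7047, 63423, 570807]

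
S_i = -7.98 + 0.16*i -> [-7.98, -7.82, -7.66, -7.5, -7.34]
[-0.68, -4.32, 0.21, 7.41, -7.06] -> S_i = Random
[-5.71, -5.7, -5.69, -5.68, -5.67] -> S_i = -5.71 + 0.01*i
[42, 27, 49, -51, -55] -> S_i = Random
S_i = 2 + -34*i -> [2, -32, -66, -100, -134]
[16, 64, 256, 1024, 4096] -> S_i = 16*4^i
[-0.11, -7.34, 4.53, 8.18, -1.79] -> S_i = Random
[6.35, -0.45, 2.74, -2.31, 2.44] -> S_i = Random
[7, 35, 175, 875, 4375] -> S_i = 7*5^i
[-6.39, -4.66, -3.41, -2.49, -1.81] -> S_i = -6.39*0.73^i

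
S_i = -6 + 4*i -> [-6, -2, 2, 6, 10]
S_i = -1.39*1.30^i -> [-1.39, -1.81, -2.35, -3.05, -3.97]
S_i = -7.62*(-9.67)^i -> [-7.62, 73.69, -712.54, 6890.24, -66628.63]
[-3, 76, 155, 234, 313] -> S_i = -3 + 79*i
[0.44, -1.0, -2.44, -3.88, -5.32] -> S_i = 0.44 + -1.44*i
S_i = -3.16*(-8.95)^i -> [-3.16, 28.28, -253.12, 2265.46, -20275.86]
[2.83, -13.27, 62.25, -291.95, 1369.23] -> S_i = 2.83*(-4.69)^i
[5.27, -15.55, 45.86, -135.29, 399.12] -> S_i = 5.27*(-2.95)^i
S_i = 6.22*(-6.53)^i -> [6.22, -40.62, 265.23, -1731.93, 11309.49]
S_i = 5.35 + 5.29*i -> [5.35, 10.64, 15.93, 21.22, 26.51]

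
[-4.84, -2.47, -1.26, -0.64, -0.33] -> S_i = -4.84*0.51^i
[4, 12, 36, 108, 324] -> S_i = 4*3^i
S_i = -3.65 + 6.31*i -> [-3.65, 2.66, 8.97, 15.28, 21.59]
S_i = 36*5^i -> [36, 180, 900, 4500, 22500]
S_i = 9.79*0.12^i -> [9.79, 1.17, 0.14, 0.02, 0.0]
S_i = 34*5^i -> [34, 170, 850, 4250, 21250]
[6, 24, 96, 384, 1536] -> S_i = 6*4^i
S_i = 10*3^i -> [10, 30, 90, 270, 810]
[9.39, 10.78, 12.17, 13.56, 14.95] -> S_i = 9.39 + 1.39*i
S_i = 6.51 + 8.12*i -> [6.51, 14.63, 22.75, 30.87, 38.99]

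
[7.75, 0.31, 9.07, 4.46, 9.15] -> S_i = Random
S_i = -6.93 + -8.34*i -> [-6.93, -15.27, -23.61, -31.95, -40.29]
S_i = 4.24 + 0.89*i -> [4.24, 5.13, 6.02, 6.91, 7.8]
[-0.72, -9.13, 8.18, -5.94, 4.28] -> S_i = Random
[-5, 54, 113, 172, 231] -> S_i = -5 + 59*i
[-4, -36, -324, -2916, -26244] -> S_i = -4*9^i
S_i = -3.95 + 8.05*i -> [-3.95, 4.1, 12.15, 20.2, 28.25]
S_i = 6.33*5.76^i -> [6.33, 36.46, 210.01, 1209.68, 6967.77]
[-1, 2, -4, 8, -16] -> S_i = -1*-2^i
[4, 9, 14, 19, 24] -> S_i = 4 + 5*i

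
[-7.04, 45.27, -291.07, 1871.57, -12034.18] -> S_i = -7.04*(-6.43)^i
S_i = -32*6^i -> [-32, -192, -1152, -6912, -41472]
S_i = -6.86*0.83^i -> [-6.86, -5.69, -4.73, -3.92, -3.26]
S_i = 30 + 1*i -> [30, 31, 32, 33, 34]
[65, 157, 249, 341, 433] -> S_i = 65 + 92*i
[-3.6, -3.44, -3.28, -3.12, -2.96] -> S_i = -3.60 + 0.16*i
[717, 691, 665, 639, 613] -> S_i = 717 + -26*i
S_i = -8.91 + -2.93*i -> [-8.91, -11.84, -14.77, -17.7, -20.63]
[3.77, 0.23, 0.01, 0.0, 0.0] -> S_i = 3.77*0.06^i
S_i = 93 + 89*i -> [93, 182, 271, 360, 449]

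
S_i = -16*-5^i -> [-16, 80, -400, 2000, -10000]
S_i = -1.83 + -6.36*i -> [-1.83, -8.19, -14.55, -20.91, -27.27]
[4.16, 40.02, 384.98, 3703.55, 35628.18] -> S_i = 4.16*9.62^i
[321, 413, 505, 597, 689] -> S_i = 321 + 92*i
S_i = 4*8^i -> [4, 32, 256, 2048, 16384]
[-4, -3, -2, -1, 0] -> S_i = -4 + 1*i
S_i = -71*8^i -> [-71, -568, -4544, -36352, -290816]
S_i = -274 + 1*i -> [-274, -273, -272, -271, -270]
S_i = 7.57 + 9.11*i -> [7.57, 16.68, 25.79, 34.9, 44.01]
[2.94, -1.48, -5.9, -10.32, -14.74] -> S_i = 2.94 + -4.42*i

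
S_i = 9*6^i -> [9, 54, 324, 1944, 11664]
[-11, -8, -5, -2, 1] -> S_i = -11 + 3*i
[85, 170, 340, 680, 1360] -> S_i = 85*2^i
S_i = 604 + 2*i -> [604, 606, 608, 610, 612]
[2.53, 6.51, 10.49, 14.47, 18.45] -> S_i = 2.53 + 3.98*i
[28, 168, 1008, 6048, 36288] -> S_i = 28*6^i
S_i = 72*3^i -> [72, 216, 648, 1944, 5832]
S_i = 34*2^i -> [34, 68, 136, 272, 544]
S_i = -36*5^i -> [-36, -180, -900, -4500, -22500]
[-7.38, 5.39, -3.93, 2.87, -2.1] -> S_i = -7.38*(-0.73)^i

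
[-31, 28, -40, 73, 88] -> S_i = Random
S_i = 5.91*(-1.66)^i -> [5.91, -9.81, 16.29, -27.03, 44.88]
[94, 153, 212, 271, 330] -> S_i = 94 + 59*i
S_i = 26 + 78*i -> [26, 104, 182, 260, 338]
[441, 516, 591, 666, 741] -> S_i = 441 + 75*i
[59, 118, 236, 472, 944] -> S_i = 59*2^i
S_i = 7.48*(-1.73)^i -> [7.48, -12.94, 22.39, -38.73, 67.0]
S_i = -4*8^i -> [-4, -32, -256, -2048, -16384]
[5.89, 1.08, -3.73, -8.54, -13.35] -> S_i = 5.89 + -4.81*i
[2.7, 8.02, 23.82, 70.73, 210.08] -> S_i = 2.70*2.97^i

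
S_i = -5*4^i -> [-5, -20, -80, -320, -1280]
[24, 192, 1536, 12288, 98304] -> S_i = 24*8^i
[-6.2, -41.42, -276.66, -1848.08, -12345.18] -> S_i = -6.20*6.68^i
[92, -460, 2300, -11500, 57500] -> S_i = 92*-5^i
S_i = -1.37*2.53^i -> [-1.37, -3.47, -8.77, -22.19, -56.13]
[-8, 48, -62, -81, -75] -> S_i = Random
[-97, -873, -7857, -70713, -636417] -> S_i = -97*9^i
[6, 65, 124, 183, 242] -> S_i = 6 + 59*i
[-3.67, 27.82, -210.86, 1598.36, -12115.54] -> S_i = -3.67*(-7.58)^i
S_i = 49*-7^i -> [49, -343, 2401, -16807, 117649]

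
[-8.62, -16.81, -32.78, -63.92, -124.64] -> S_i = -8.62*1.95^i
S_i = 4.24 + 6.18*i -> [4.24, 10.42, 16.6, 22.78, 28.96]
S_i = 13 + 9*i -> [13, 22, 31, 40, 49]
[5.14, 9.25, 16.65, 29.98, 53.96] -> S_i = 5.14*1.80^i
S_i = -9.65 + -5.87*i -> [-9.65, -15.52, -21.39, -27.26, -33.13]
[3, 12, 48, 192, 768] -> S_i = 3*4^i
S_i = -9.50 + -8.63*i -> [-9.5, -18.13, -26.76, -35.39, -44.02]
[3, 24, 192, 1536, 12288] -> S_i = 3*8^i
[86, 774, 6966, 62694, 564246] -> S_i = 86*9^i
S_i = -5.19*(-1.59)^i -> [-5.19, 8.25, -13.12, 20.86, -33.17]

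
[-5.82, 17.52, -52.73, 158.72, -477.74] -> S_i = -5.82*(-3.01)^i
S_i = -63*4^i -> [-63, -252, -1008, -4032, -16128]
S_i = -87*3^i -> [-87, -261, -783, -2349, -7047]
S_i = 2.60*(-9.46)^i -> [2.6, -24.6, 232.68, -2201.14, 20822.74]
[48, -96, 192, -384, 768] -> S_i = 48*-2^i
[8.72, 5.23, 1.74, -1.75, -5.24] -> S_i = 8.72 + -3.49*i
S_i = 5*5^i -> [5, 25, 125, 625, 3125]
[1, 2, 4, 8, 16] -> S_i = 1*2^i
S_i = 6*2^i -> [6, 12, 24, 48, 96]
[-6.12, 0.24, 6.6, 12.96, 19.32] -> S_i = -6.12 + 6.36*i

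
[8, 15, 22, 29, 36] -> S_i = 8 + 7*i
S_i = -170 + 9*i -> [-170, -161, -152, -143, -134]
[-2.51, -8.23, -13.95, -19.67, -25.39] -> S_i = -2.51 + -5.72*i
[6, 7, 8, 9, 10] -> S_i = 6 + 1*i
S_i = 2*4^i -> [2, 8, 32, 128, 512]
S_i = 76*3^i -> [76, 228, 684, 2052, 6156]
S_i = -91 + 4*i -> [-91, -87, -83, -79, -75]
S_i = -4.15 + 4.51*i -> [-4.15, 0.36, 4.87, 9.38, 13.89]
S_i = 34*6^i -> [34, 204, 1224, 7344, 44064]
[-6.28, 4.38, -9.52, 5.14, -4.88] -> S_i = Random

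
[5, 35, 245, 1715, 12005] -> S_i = 5*7^i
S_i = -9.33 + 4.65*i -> [-9.33, -4.68, -0.03, 4.62, 9.27]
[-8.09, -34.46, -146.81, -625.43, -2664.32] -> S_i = -8.09*4.26^i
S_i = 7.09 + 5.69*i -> [7.09, 12.78, 18.47, 24.16, 29.85]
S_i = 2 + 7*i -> [2, 9, 16, 23, 30]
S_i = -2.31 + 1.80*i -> [-2.31, -0.51, 1.29, 3.09, 4.89]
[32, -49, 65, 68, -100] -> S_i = Random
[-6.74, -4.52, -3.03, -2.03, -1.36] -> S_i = -6.74*0.67^i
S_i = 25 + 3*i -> [25, 28, 31, 34, 37]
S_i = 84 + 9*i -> [84, 93, 102, 111, 120]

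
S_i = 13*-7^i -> [13, -91, 637, -4459, 31213]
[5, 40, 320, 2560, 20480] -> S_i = 5*8^i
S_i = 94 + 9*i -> [94, 103, 112, 121, 130]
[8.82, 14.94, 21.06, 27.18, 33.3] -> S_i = 8.82 + 6.12*i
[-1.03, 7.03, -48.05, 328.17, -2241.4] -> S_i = -1.03*(-6.83)^i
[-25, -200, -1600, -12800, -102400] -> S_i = -25*8^i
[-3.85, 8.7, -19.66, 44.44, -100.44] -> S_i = -3.85*(-2.26)^i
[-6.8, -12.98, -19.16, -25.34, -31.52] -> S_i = -6.80 + -6.18*i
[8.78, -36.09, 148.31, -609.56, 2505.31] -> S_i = 8.78*(-4.11)^i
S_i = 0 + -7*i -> [0, -7, -14, -21, -28]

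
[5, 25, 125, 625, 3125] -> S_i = 5*5^i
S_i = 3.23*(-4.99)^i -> [3.23, -16.12, 80.43, -401.33, 2002.65]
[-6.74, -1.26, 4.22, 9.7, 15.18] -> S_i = -6.74 + 5.48*i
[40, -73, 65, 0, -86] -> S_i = Random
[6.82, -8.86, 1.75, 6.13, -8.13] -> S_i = Random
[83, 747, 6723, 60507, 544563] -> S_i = 83*9^i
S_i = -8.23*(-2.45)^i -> [-8.23, 20.16, -49.4, 121.03, -296.53]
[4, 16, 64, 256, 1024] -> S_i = 4*4^i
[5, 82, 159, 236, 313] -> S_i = 5 + 77*i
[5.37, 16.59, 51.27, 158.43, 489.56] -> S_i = 5.37*3.09^i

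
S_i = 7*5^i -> [7, 35, 175, 875, 4375]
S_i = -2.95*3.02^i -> [-2.95, -8.91, -26.91, -81.25, -245.39]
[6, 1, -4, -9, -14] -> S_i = 6 + -5*i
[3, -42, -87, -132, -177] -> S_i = 3 + -45*i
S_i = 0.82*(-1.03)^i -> [0.82, -0.84, 0.87, -0.9, 0.92]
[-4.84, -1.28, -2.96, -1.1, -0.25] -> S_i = Random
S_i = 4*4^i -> [4, 16, 64, 256, 1024]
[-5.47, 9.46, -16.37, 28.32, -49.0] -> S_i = -5.47*(-1.73)^i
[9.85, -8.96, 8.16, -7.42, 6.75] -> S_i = 9.85*(-0.91)^i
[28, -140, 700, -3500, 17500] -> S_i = 28*-5^i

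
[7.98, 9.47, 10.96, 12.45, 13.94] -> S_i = 7.98 + 1.49*i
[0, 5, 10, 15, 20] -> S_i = 0 + 5*i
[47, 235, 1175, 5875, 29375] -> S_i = 47*5^i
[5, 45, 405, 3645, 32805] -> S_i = 5*9^i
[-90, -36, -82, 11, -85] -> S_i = Random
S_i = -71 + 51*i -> [-71, -20, 31, 82, 133]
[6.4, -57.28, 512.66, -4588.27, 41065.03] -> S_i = 6.40*(-8.95)^i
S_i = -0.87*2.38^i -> [-0.87, -2.07, -4.93, -11.73, -27.91]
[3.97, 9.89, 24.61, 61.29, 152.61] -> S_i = 3.97*2.49^i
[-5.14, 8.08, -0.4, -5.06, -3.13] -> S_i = Random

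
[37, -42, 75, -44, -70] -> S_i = Random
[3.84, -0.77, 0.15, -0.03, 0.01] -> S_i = 3.84*(-0.20)^i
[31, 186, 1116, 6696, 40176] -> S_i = 31*6^i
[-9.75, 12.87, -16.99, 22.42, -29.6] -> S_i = -9.75*(-1.32)^i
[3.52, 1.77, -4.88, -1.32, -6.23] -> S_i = Random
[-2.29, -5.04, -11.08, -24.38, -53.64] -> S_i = -2.29*2.20^i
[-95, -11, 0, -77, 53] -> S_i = Random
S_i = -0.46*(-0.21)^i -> [-0.46, 0.1, -0.02, 0.0, -0.0]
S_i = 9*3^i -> [9, 27, 81, 243, 729]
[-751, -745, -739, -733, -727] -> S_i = -751 + 6*i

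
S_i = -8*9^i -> [-8, -72, -648, -5832, -52488]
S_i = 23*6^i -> [23, 138, 828, 4968, 29808]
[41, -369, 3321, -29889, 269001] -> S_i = 41*-9^i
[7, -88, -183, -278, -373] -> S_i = 7 + -95*i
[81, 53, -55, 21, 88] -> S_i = Random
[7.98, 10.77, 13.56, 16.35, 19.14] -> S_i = 7.98 + 2.79*i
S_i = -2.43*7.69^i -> [-2.43, -18.69, -143.7, -1105.06, -8497.9]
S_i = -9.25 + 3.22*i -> [-9.25, -6.03, -2.81, 0.41, 3.63]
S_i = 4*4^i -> [4, 16, 64, 256, 1024]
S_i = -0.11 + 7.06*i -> [-0.11, 6.95, 14.01, 21.07, 28.13]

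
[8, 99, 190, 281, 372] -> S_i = 8 + 91*i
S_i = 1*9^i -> [1, 9, 81, 729, 6561]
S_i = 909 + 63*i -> [909, 972, 1035, 1098, 1161]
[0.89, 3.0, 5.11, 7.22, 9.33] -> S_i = 0.89 + 2.11*i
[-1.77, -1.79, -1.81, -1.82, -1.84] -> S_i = -1.77*1.01^i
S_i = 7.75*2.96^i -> [7.75, 22.94, 67.9, 200.99, 594.93]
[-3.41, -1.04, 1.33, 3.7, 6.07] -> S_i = -3.41 + 2.37*i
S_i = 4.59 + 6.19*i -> [4.59, 10.78, 16.97, 23.16, 29.35]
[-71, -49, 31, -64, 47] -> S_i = Random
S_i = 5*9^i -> [5, 45, 405, 3645, 32805]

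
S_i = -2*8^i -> [-2, -16, -128, -1024, -8192]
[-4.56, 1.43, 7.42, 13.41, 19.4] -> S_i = -4.56 + 5.99*i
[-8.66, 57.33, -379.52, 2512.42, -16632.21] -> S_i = -8.66*(-6.62)^i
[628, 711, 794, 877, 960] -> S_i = 628 + 83*i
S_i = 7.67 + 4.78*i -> [7.67, 12.45, 17.23, 22.01, 26.79]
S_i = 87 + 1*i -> [87, 88, 89, 90, 91]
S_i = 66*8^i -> [66, 528, 4224, 33792, 270336]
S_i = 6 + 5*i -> [6, 11, 16, 21, 26]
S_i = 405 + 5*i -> [405, 410, 415, 420, 425]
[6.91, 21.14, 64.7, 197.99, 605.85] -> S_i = 6.91*3.06^i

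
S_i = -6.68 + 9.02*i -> [-6.68, 2.34, 11.36, 20.38, 29.4]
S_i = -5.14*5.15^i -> [-5.14, -26.47, -136.33, -702.08, -3615.7]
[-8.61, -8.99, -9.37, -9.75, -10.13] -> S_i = -8.61 + -0.38*i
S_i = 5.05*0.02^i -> [5.05, 0.1, 0.0, 0.0, 0.0]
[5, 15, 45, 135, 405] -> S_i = 5*3^i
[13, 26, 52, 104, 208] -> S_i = 13*2^i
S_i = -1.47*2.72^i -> [-1.47, -4.0, -10.88, -29.58, -80.46]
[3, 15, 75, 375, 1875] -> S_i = 3*5^i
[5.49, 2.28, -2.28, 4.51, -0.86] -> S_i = Random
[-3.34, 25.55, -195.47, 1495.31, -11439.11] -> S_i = -3.34*(-7.65)^i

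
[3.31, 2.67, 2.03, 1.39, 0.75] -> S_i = 3.31 + -0.64*i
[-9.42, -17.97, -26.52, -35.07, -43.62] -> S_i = -9.42 + -8.55*i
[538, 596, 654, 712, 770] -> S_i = 538 + 58*i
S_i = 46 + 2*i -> [46, 48, 50, 52, 54]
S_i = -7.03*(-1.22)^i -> [-7.03, 8.58, -10.46, 12.77, -15.57]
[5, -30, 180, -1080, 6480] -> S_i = 5*-6^i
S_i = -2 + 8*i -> [-2, 6, 14, 22, 30]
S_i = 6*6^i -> [6, 36, 216, 1296, 7776]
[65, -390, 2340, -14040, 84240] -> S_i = 65*-6^i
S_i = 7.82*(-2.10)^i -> [7.82, -16.42, 34.49, -72.42, 152.08]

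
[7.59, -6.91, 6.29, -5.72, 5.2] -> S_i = 7.59*(-0.91)^i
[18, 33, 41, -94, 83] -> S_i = Random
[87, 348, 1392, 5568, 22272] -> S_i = 87*4^i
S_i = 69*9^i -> [69, 621, 5589, 50301, 452709]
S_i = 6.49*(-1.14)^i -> [6.49, -7.4, 8.43, -9.62, 10.96]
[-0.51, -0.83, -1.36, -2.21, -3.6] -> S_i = -0.51*1.63^i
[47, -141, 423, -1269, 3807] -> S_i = 47*-3^i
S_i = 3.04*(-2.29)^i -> [3.04, -6.96, 15.94, -36.51, 83.6]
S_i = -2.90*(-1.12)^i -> [-2.9, 3.25, -3.64, 4.07, -4.56]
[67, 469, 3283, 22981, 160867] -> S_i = 67*7^i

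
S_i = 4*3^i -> [4, 12, 36, 108, 324]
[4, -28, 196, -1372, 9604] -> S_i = 4*-7^i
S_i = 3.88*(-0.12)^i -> [3.88, -0.47, 0.06, -0.01, 0.0]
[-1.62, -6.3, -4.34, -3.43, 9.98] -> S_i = Random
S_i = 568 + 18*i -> [568, 586, 604, 622, 640]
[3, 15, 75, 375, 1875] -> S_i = 3*5^i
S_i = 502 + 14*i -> [502, 516, 530, 544, 558]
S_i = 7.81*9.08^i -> [7.81, 70.91, 643.91, 5846.67, 53087.76]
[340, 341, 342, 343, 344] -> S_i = 340 + 1*i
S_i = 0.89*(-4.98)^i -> [0.89, -4.43, 22.07, -109.92, 547.4]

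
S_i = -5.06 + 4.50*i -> [-5.06, -0.56, 3.94, 8.44, 12.94]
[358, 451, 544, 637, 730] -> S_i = 358 + 93*i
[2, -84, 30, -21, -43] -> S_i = Random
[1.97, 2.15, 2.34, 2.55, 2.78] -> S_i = 1.97*1.09^i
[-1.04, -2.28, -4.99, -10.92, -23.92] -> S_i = -1.04*2.19^i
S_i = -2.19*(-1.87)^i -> [-2.19, 4.1, -7.66, 14.32, -26.78]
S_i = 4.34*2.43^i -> [4.34, 10.55, 25.63, 62.27, 151.33]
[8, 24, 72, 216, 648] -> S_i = 8*3^i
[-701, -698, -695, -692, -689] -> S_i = -701 + 3*i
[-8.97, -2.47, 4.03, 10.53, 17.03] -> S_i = -8.97 + 6.50*i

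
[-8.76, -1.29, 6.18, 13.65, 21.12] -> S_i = -8.76 + 7.47*i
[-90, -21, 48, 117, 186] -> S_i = -90 + 69*i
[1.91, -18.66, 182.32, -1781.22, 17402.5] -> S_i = 1.91*(-9.77)^i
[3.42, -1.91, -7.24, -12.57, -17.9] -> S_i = 3.42 + -5.33*i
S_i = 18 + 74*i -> [18, 92, 166, 240, 314]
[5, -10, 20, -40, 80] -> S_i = 5*-2^i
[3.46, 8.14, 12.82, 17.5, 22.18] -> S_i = 3.46 + 4.68*i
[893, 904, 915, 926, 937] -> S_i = 893 + 11*i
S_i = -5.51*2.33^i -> [-5.51, -12.84, -29.91, -69.7, -162.4]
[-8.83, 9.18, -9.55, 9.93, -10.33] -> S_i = -8.83*(-1.04)^i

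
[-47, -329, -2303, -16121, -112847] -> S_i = -47*7^i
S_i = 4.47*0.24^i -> [4.47, 1.07, 0.26, 0.06, 0.01]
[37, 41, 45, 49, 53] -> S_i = 37 + 4*i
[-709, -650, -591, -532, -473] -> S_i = -709 + 59*i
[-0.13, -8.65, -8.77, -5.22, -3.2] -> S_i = Random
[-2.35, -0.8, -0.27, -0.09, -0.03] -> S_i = -2.35*0.34^i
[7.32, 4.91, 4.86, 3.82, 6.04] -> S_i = Random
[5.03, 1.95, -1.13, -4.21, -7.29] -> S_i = 5.03 + -3.08*i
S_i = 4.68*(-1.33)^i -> [4.68, -6.22, 8.28, -11.01, 14.64]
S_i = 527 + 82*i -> [527, 609, 691, 773, 855]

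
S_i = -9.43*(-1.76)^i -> [-9.43, 16.6, -29.21, 51.41, -90.48]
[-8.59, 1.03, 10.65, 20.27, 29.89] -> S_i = -8.59 + 9.62*i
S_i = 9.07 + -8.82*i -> [9.07, 0.25, -8.57, -17.39, -26.21]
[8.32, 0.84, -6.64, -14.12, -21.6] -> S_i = 8.32 + -7.48*i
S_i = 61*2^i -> [61, 122, 244, 488, 976]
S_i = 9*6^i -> [9, 54, 324, 1944, 11664]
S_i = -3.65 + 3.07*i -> [-3.65, -0.58, 2.49, 5.56, 8.63]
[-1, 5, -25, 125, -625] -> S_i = -1*-5^i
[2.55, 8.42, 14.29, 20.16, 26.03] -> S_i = 2.55 + 5.87*i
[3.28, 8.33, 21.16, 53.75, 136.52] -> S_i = 3.28*2.54^i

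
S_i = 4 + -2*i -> [4, 2, 0, -2, -4]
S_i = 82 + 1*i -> [82, 83, 84, 85, 86]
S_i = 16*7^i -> [16, 112, 784, 5488, 38416]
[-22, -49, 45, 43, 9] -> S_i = Random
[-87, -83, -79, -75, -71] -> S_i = -87 + 4*i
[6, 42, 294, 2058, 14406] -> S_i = 6*7^i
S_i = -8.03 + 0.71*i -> [-8.03, -7.32, -6.61, -5.9, -5.19]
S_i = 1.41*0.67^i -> [1.41, 0.94, 0.63, 0.42, 0.28]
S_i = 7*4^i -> [7, 28, 112, 448, 1792]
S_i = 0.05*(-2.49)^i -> [0.05, -0.12, 0.31, -0.77, 1.92]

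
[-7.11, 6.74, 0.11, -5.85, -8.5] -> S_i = Random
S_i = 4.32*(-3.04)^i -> [4.32, -13.13, 39.92, -121.37, 368.96]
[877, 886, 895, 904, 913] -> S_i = 877 + 9*i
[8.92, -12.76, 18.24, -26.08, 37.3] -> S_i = 8.92*(-1.43)^i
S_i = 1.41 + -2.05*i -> [1.41, -0.64, -2.69, -4.74, -6.79]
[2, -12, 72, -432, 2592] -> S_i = 2*-6^i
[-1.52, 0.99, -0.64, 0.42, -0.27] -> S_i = -1.52*(-0.65)^i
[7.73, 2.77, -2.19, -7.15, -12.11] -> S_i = 7.73 + -4.96*i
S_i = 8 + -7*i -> [8, 1, -6, -13, -20]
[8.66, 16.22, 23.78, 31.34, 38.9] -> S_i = 8.66 + 7.56*i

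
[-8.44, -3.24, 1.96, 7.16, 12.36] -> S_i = -8.44 + 5.20*i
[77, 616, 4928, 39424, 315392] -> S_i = 77*8^i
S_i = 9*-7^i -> [9, -63, 441, -3087, 21609]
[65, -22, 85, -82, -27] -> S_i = Random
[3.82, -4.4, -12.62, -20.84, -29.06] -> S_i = 3.82 + -8.22*i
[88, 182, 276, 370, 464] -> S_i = 88 + 94*i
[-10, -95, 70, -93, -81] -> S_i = Random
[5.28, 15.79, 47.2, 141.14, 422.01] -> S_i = 5.28*2.99^i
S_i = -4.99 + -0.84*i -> [-4.99, -5.83, -6.67, -7.51, -8.35]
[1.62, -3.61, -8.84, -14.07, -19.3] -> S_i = 1.62 + -5.23*i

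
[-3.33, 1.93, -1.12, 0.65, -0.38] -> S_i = -3.33*(-0.58)^i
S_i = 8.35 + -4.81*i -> [8.35, 3.54, -1.27, -6.08, -10.89]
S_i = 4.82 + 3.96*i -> [4.82, 8.78, 12.74, 16.7, 20.66]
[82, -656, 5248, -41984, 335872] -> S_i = 82*-8^i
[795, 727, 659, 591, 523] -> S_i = 795 + -68*i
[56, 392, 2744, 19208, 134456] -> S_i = 56*7^i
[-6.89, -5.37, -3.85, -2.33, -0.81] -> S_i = -6.89 + 1.52*i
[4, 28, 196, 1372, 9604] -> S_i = 4*7^i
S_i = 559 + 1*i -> [559, 560, 561, 562, 563]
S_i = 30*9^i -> [30, 270, 2430, 21870, 196830]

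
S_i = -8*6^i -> [-8, -48, -288, -1728, -10368]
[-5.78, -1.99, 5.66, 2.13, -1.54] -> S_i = Random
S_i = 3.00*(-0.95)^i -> [3.0, -2.85, 2.71, -2.57, 2.44]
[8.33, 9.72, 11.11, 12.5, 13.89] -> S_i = 8.33 + 1.39*i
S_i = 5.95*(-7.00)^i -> [5.95, -41.65, 291.55, -2040.85, 14285.95]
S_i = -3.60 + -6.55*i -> [-3.6, -10.15, -16.7, -23.25, -29.8]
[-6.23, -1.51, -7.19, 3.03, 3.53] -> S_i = Random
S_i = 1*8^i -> [1, 8, 64, 512, 4096]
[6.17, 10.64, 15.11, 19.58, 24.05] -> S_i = 6.17 + 4.47*i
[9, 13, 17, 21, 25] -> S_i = 9 + 4*i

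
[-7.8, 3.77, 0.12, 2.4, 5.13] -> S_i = Random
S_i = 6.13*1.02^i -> [6.13, 6.25, 6.38, 6.51, 6.64]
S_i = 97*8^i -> [97, 776, 6208, 49664, 397312]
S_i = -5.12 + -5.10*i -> [-5.12, -10.22, -15.32, -20.42, -25.52]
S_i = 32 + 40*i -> [32, 72, 112, 152, 192]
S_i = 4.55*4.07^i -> [4.55, 18.52, 75.37, 306.76, 1248.5]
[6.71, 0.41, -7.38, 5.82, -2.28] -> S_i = Random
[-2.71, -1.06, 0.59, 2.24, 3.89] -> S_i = -2.71 + 1.65*i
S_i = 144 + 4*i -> [144, 148, 152, 156, 160]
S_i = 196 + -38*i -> [196, 158, 120, 82, 44]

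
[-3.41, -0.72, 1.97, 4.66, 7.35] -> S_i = -3.41 + 2.69*i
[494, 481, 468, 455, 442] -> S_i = 494 + -13*i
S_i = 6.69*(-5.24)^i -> [6.69, -35.06, 183.69, -962.54, 5043.72]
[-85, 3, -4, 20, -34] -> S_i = Random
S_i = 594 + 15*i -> [594, 609, 624, 639, 654]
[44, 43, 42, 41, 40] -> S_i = 44 + -1*i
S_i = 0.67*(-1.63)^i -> [0.67, -1.09, 1.78, -2.9, 4.73]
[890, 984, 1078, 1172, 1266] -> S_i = 890 + 94*i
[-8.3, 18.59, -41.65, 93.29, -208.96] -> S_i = -8.30*(-2.24)^i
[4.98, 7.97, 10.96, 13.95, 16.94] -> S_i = 4.98 + 2.99*i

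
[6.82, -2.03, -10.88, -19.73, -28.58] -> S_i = 6.82 + -8.85*i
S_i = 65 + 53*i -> [65, 118, 171, 224, 277]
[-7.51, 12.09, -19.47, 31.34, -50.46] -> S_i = -7.51*(-1.61)^i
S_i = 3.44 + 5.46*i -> [3.44, 8.9, 14.36, 19.82, 25.28]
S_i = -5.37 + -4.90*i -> [-5.37, -10.27, -15.17, -20.07, -24.97]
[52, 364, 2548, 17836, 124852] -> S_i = 52*7^i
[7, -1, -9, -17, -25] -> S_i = 7 + -8*i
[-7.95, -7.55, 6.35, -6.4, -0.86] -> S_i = Random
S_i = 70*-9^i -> [70, -630, 5670, -51030, 459270]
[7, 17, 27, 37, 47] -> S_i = 7 + 10*i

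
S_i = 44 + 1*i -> [44, 45, 46, 47, 48]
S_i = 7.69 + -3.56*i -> [7.69, 4.13, 0.57, -2.99, -6.55]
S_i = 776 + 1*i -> [776, 777, 778, 779, 780]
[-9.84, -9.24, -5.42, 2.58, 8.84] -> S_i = Random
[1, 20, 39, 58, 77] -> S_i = 1 + 19*i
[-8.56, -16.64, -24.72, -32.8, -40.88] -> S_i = -8.56 + -8.08*i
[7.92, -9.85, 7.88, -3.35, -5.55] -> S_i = Random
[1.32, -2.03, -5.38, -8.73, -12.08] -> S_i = 1.32 + -3.35*i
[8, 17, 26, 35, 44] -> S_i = 8 + 9*i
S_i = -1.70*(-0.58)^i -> [-1.7, 0.99, -0.57, 0.33, -0.19]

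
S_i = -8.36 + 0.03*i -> [-8.36, -8.33, -8.3, -8.27, -8.24]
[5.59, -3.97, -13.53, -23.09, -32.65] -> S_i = 5.59 + -9.56*i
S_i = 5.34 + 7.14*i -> [5.34, 12.48, 19.62, 26.76, 33.9]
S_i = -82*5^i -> [-82, -410, -2050, -10250, -51250]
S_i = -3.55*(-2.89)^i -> [-3.55, 10.26, -29.65, 85.69, -247.64]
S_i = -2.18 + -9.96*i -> [-2.18, -12.14, -22.1, -32.06, -42.02]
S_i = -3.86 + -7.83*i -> [-3.86, -11.69, -19.52, -27.35, -35.18]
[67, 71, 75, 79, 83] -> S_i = 67 + 4*i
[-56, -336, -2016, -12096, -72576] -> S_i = -56*6^i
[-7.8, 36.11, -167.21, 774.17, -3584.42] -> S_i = -7.80*(-4.63)^i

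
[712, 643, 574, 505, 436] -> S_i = 712 + -69*i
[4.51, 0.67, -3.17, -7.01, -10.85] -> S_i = 4.51 + -3.84*i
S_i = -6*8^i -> [-6, -48, -384, -3072, -24576]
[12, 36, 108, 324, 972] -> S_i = 12*3^i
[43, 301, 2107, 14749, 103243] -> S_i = 43*7^i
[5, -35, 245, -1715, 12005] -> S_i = 5*-7^i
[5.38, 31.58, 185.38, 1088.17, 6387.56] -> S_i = 5.38*5.87^i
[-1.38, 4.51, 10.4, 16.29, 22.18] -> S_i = -1.38 + 5.89*i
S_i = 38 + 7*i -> [38, 45, 52, 59, 66]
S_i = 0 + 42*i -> [0, 42, 84, 126, 168]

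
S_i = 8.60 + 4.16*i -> [8.6, 12.76, 16.92, 21.08, 25.24]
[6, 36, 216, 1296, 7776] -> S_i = 6*6^i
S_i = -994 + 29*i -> [-994, -965, -936, -907, -878]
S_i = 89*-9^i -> [89, -801, 7209, -64881, 583929]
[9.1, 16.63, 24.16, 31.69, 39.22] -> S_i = 9.10 + 7.53*i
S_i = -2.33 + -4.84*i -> [-2.33, -7.17, -12.01, -16.85, -21.69]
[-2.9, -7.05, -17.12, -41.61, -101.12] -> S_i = -2.90*2.43^i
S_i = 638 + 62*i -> [638, 700, 762, 824, 886]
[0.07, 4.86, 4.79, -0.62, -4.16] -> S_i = Random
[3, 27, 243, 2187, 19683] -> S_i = 3*9^i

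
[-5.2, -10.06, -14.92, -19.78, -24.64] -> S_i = -5.20 + -4.86*i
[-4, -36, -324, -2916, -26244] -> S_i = -4*9^i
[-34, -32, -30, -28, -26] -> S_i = -34 + 2*i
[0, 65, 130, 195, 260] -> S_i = 0 + 65*i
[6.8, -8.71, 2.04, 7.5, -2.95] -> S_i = Random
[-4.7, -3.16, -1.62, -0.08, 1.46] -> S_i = -4.70 + 1.54*i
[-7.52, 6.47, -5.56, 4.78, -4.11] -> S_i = -7.52*(-0.86)^i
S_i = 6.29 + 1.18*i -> [6.29, 7.47, 8.65, 9.83, 11.01]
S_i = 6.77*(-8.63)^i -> [6.77, -58.43, 504.21, -4351.32, 37551.89]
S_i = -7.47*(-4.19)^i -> [-7.47, 31.3, -131.14, 549.49, -2302.38]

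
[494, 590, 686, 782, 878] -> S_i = 494 + 96*i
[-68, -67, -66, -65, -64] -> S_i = -68 + 1*i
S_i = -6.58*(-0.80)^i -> [-6.58, 5.26, -4.21, 3.37, -2.7]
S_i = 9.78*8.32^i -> [9.78, 81.37, 677.0, 5632.6, 46863.22]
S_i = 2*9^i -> [2, 18, 162, 1458, 13122]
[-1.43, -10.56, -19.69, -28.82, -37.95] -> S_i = -1.43 + -9.13*i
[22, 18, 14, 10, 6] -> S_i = 22 + -4*i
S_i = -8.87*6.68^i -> [-8.87, -59.25, -395.8, -2643.95, -17661.58]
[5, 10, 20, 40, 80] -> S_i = 5*2^i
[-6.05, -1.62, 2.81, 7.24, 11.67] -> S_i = -6.05 + 4.43*i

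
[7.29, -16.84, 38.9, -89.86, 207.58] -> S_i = 7.29*(-2.31)^i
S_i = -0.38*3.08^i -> [-0.38, -1.17, -3.6, -11.1, -34.2]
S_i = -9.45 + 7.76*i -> [-9.45, -1.69, 6.07, 13.83, 21.59]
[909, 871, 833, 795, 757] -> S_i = 909 + -38*i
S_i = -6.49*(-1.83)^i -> [-6.49, 11.88, -21.73, 39.77, -72.79]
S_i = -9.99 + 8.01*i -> [-9.99, -1.98, 6.03, 14.04, 22.05]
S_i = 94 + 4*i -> [94, 98, 102, 106, 110]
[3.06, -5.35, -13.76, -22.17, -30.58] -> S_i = 3.06 + -8.41*i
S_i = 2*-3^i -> [2, -6, 18, -54, 162]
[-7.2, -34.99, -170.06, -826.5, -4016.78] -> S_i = -7.20*4.86^i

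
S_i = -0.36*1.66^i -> [-0.36, -0.6, -0.99, -1.65, -2.73]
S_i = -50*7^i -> [-50, -350, -2450, -17150, -120050]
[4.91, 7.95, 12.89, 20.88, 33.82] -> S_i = 4.91*1.62^i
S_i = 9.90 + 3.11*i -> [9.9, 13.01, 16.12, 19.23, 22.34]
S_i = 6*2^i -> [6, 12, 24, 48, 96]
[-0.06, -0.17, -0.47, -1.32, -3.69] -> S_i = -0.06*2.80^i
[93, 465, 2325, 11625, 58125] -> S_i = 93*5^i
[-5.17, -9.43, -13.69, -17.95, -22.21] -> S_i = -5.17 + -4.26*i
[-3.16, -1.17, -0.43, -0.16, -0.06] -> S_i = -3.16*0.37^i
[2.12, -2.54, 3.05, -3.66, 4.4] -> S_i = 2.12*(-1.20)^i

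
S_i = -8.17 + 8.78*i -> [-8.17, 0.61, 9.39, 18.17, 26.95]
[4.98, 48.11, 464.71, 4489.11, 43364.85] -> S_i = 4.98*9.66^i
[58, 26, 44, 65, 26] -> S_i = Random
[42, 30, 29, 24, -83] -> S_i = Random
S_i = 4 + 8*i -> [4, 12, 20, 28, 36]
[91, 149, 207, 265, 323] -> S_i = 91 + 58*i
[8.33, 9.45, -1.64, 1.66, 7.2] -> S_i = Random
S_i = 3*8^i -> [3, 24, 192, 1536, 12288]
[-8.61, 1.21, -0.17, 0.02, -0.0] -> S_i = -8.61*(-0.14)^i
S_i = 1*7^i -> [1, 7, 49, 343, 2401]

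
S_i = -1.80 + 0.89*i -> [-1.8, -0.91, -0.02, 0.87, 1.76]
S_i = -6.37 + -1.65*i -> [-6.37, -8.02, -9.67, -11.32, -12.97]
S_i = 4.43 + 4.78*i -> [4.43, 9.21, 13.99, 18.77, 23.55]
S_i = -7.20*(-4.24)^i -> [-7.2, 30.53, -129.44, 548.82, -2327.0]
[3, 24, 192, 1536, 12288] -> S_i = 3*8^i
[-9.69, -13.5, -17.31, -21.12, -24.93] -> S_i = -9.69 + -3.81*i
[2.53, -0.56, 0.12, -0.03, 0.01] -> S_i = 2.53*(-0.22)^i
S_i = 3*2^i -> [3, 6, 12, 24, 48]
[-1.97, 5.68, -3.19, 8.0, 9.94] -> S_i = Random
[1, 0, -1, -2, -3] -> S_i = 1 + -1*i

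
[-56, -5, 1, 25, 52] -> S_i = Random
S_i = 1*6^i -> [1, 6, 36, 216, 1296]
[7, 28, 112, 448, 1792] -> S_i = 7*4^i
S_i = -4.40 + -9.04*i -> [-4.4, -13.44, -22.48, -31.52, -40.56]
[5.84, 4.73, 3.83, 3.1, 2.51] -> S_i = 5.84*0.81^i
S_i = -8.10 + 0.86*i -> [-8.1, -7.24, -6.38, -5.52, -4.66]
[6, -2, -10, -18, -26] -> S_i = 6 + -8*i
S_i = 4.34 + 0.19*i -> [4.34, 4.53, 4.72, 4.91, 5.1]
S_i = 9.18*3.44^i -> [9.18, 31.58, 108.63, 373.7, 1285.51]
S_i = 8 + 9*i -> [8, 17, 26, 35, 44]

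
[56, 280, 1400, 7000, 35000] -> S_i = 56*5^i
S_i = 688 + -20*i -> [688, 668, 648, 628, 608]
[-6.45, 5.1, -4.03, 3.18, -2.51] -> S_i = -6.45*(-0.79)^i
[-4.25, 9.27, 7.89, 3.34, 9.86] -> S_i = Random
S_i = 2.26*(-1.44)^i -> [2.26, -3.25, 4.69, -6.75, 9.72]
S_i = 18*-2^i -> [18, -36, 72, -144, 288]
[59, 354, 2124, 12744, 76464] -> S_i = 59*6^i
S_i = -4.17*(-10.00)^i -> [-4.17, 41.7, -417.0, 4170.0, -41700.0]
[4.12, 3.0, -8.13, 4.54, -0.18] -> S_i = Random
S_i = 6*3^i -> [6, 18, 54, 162, 486]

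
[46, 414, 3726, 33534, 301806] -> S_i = 46*9^i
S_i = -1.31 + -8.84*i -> [-1.31, -10.15, -18.99, -27.83, -36.67]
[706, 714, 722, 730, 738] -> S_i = 706 + 8*i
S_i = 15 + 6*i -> [15, 21, 27, 33, 39]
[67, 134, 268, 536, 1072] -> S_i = 67*2^i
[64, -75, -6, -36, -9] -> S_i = Random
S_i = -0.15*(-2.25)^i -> [-0.15, 0.34, -0.76, 1.71, -3.84]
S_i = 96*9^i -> [96, 864, 7776, 69984, 629856]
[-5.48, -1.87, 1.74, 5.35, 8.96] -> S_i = -5.48 + 3.61*i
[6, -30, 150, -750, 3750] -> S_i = 6*-5^i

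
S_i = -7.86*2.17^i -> [-7.86, -17.06, -37.01, -80.32, -174.29]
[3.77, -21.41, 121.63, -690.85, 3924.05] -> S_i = 3.77*(-5.68)^i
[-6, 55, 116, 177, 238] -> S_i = -6 + 61*i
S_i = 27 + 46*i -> [27, 73, 119, 165, 211]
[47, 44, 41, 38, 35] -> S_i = 47 + -3*i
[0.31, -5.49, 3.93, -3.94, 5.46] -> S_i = Random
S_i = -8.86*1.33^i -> [-8.86, -11.78, -15.67, -20.84, -27.72]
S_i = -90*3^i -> [-90, -270, -810, -2430, -7290]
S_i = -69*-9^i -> [-69, 621, -5589, 50301, -452709]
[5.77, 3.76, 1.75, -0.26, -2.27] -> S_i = 5.77 + -2.01*i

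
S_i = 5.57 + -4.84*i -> [5.57, 0.73, -4.11, -8.95, -13.79]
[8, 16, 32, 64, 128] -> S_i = 8*2^i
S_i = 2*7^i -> [2, 14, 98, 686, 4802]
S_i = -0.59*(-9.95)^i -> [-0.59, 5.87, -58.41, 581.19, -5782.88]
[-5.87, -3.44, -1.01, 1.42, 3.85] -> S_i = -5.87 + 2.43*i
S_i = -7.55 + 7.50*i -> [-7.55, -0.05, 7.45, 14.95, 22.45]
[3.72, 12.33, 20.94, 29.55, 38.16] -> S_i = 3.72 + 8.61*i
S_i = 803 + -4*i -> [803, 799, 795, 791, 787]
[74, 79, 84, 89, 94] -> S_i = 74 + 5*i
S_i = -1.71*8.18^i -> [-1.71, -13.99, -114.42, -935.96, -7656.13]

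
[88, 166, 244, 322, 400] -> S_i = 88 + 78*i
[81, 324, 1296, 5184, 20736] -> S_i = 81*4^i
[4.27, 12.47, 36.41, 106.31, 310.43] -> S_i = 4.27*2.92^i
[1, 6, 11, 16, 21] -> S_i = 1 + 5*i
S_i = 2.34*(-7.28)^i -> [2.34, -17.04, 124.02, -902.84, 6572.66]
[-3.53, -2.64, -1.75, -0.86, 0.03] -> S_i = -3.53 + 0.89*i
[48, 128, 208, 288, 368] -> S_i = 48 + 80*i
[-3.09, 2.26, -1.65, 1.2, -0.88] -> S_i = -3.09*(-0.73)^i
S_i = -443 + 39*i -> [-443, -404, -365, -326, -287]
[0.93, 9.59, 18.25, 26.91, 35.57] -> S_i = 0.93 + 8.66*i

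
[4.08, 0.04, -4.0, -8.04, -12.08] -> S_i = 4.08 + -4.04*i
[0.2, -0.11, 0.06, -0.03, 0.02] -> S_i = 0.20*(-0.54)^i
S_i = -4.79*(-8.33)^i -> [-4.79, 39.9, -332.37, 2768.67, -23062.99]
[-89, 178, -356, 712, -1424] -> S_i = -89*-2^i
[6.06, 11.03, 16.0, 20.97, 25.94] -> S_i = 6.06 + 4.97*i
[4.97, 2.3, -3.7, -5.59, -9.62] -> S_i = Random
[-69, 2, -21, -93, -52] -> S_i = Random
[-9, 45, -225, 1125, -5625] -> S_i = -9*-5^i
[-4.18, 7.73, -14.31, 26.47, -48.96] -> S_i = -4.18*(-1.85)^i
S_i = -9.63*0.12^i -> [-9.63, -1.16, -0.14, -0.02, -0.0]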